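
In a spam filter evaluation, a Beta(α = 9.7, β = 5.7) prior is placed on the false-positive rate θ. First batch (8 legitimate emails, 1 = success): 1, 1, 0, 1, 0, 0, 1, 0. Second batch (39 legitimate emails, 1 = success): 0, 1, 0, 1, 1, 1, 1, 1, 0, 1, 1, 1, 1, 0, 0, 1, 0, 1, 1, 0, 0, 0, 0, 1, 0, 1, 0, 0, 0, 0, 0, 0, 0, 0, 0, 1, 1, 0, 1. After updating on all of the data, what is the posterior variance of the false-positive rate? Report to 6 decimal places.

The Beta prior is conjugate to a Binomial/Bernoulli likelihood; the update adds successes to α and failures to β.
After batch 1: Beta(9.7+4, 5.7+4) = Beta(13.7, 9.7).
After batch 2: Beta(13.7+18, 9.7+21) = Beta(31.7, 30.7).
Var = αβ/((α+β)²(α+β+1)) = 31.7·30.7/(62.4²·63.4) = 0.003942.

0.003942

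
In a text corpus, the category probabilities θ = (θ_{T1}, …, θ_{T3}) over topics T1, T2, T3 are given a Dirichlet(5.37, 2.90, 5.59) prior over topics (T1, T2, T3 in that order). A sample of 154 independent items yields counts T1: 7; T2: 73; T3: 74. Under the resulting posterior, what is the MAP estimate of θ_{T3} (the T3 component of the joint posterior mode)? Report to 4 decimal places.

The Dirichlet prior is conjugate to the Multinomial likelihood: each posterior αⱼ = prior αⱼ + observed count nⱼ.
Posterior concentration: (12.37, 75.90, 79.59), total = 167.86.
Joint mode component: (α_{T3}−1)/(Σα−K) = 78.59/164.86 = 0.4767.

0.4767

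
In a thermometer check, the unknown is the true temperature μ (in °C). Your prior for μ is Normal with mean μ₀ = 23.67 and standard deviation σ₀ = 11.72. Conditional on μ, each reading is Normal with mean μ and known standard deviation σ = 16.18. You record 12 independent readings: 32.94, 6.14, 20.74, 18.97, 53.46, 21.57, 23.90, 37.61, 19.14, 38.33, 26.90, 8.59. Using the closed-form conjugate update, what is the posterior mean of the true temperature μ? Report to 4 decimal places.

For Normal data with known variance σ², a Normal(μ₀, σ₀²) prior on μ is conjugate. Posterior precision = 1/σ₀² + n/σ²; posterior mean is the precision-weighted average of μ₀ and x̄.
Σxᵢ = 32.94 + 6.14 + 20.74 + 18.97 + 53.46 + 21.57 + 23.90 + 37.61 + 19.14 + 38.33 + 26.90 + 8.59 = 308.29, so n·x̄ = 308.29.
σ₀² = 11.72² = 137.3584, σ² = 16.18² = 261.7924; σ² + n·σ₀² = 261.7924 + 12·137.3584 = 1910.0932.
Posterior mean = (μ₀/σ₀² + n·x̄/σ²)/(1/σ₀² + n/σ²) = (σ²·μ₀ + σ₀²·n·x̄)/(σ² + n·σ₀²) = (261.7924·23.67 + 137.3584·308.29)/1910.0932 = 48542.847244/1910.0932 = 25.4139.

25.4139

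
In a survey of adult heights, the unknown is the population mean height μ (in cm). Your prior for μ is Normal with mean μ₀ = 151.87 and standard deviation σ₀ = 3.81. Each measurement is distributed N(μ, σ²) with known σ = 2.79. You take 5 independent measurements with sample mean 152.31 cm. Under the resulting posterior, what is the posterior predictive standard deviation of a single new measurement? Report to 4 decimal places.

3.0315

For Normal data with known variance σ², a Normal(μ₀, σ₀²) prior on μ is conjugate. Posterior precision = 1/σ₀² + n/σ²; posterior mean is the precision-weighted average of μ₀ and x̄.
σ₀² = 3.81² = 14.5161, σ² = 2.79² = 7.7841; σ² + n·σ₀² = 7.7841 + 5·14.5161 = 80.3646.
Posterior precision = 1/σ₀² + n/σ² = 1/14.5161 + 5/7.7841 = (σ² + n·σ₀²)/(σ₀²σ²) = 80.3646/(14.5161·7.7841); posterior variance σₙ² = σ₀²σ²/(σ² + n·σ₀²) = 14.5161·7.7841/80.3646 = 1.406027.
Predictive variance for one new observation = σₙ² + σ² = 14.5161·7.7841/80.3646 + 7.7841 = σ²·(σ₀² + 80.3646)/80.3646 = 7.7841·94.8807/80.3646 = 9.190127; SD = √(7.7841·94.8807/80.3646) = 3.0315.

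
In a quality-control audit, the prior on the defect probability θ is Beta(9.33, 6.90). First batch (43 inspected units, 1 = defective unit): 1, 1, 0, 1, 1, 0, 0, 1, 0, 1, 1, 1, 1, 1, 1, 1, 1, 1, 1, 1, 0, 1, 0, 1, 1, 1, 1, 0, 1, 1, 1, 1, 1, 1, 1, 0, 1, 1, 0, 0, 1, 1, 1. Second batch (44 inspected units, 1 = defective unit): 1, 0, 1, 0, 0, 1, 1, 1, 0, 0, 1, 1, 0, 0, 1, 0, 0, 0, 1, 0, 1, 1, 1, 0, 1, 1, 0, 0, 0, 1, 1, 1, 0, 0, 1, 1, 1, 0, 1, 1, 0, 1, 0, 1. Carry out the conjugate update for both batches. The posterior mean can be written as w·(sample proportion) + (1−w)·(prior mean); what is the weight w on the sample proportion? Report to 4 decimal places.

The Beta prior is conjugate to a Binomial/Bernoulli likelihood; the update adds successes to α and failures to β.
Total number of inspected units: n = 43 + 44 = 87.
Posterior mean = (α₀+k)/(α₀+β₀+n) = [n/(α₀+β₀+n)]·(k/n) + [(α₀+β₀)/(α₀+β₀+n)]·α₀/(α₀+β₀), so only n and the prior enter the weight.
The weight on the data is w = n/(α₀+β₀+n) = 87/(9.33+6.90+87) = 87/103.23 = 0.8428.

0.8428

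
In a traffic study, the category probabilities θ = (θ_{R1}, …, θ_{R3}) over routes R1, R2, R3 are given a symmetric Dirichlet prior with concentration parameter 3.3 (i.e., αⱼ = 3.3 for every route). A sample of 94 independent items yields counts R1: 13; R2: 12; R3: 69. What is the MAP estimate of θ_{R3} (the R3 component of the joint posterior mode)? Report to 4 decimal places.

The Dirichlet prior is conjugate to the Multinomial likelihood: each posterior αⱼ = prior αⱼ + observed count nⱼ.
Posterior concentration: (16.3, 15.3, 72.3), total = 103.9.
Joint mode component: (α_{R3}−1)/(Σα−K) = 71.3/100.9 = 0.7066.

0.7066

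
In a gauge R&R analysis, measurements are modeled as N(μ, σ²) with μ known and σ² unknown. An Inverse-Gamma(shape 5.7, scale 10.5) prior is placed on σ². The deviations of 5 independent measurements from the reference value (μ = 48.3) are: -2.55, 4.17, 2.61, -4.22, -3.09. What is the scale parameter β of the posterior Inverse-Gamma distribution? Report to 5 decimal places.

With known mean μ and an Inverse-Gamma(α, β) prior on σ², the Normal likelihood is conjugate: posterior is Inv-Gamma(α + n/2, β + Σ(xᵢ−μ)²/2).
Σ(xᵢ−μ)² = (-2.55)² + (4.17)² + (2.61)² + (-4.22)² + (-3.09)² = 58.0600.
Posterior: Inv-Gamma(5.7 + 5/2, 10.5 + 58.0600/2) = Inv-Gamma(8.20, 39.53000).
Posterior β = 39.53000.

39.53000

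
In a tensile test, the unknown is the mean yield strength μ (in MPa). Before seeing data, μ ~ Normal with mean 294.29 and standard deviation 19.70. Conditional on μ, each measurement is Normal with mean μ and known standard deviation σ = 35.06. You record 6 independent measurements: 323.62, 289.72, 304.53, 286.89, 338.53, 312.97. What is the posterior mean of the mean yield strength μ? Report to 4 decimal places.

304.1642

For Normal data with known variance σ², a Normal(μ₀, σ₀²) prior on μ is conjugate. Posterior precision = 1/σ₀² + n/σ²; posterior mean is the precision-weighted average of μ₀ and x̄.
Σxᵢ = 323.62 + 289.72 + 304.53 + 286.89 + 338.53 + 312.97 = 1856.26, so n·x̄ = 1856.26.
σ₀² = 19.70² = 388.09, σ² = 35.06² = 1229.2036; σ² + n·σ₀² = 1229.2036 + 6·388.09 = 3557.7436.
Posterior mean = (μ₀/σ₀² + n·x̄/σ²)/(1/σ₀² + n/σ²) = (σ²·μ₀ + σ₀²·n·x̄)/(σ² + n·σ₀²) = (1229.2036·294.29 + 388.09·1856.26)/3557.7436 = 1082138.270844/3557.7436 = 304.1642.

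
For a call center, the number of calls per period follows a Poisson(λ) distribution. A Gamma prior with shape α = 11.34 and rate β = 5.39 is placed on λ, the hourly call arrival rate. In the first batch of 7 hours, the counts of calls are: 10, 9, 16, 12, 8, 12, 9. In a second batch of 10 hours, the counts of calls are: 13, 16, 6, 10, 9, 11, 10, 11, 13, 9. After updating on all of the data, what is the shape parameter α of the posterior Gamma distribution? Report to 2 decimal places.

With a Gamma(shape α, rate β) prior, the Poisson likelihood is conjugate: the posterior is Gamma(α + ΣXᵢ, β + n).
Batch 1: sum of counts S = 76 over n = 7 hours.
After batch 1: Gamma(α+S, β+n) = Gamma(11.34+76, 5.39+7) = Gamma(87.34, 12.39).
Batch 2: sum of counts S = 108 over n = 10 hours.
After batch 2: Gamma(α+S, β+n) = Gamma(87.34+108, 12.39+10) = Gamma(195.34, 22.39).
Posterior α = 195.34.

195.34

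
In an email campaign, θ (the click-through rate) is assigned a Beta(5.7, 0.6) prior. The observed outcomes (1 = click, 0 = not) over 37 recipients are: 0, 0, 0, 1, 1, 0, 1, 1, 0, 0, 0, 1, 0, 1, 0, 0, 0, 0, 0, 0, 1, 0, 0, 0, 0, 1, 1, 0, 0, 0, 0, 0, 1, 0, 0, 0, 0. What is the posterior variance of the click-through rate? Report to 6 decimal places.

The Beta prior is conjugate to a Binomial/Bernoulli likelihood; the update adds successes to α and failures to β.
Posterior: Beta(α+k, β+n−k) = Beta(5.7+10, 0.6+27) = Beta(15.7, 27.6).
Var = αβ/((α+β)²(α+β+1)) = 15.7·27.6/(43.3²·44.3) = 0.005217.

0.005217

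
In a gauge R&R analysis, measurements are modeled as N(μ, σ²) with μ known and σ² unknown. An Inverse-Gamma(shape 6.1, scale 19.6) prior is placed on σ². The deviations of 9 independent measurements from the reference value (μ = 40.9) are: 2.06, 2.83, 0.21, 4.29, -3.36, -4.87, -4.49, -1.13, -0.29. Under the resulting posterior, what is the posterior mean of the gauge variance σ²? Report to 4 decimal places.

6.5848

With known mean μ and an Inverse-Gamma(α, β) prior on σ², the Normal likelihood is conjugate: posterior is Inv-Gamma(α + n/2, β + Σ(xᵢ−μ)²/2).
Σ(xᵢ−μ)² = (2.06)² + (2.83)² + (0.21)² + (4.29)² + (-3.36)² + (-4.87)² + (-4.49)² + (-1.13)² + (-0.29)² = 87.2283.
Posterior: Inv-Gamma(6.1 + 9/2, 19.6 + 87.2283/2) = Inv-Gamma(10.60, 63.21415).
E[σ²|data] = β/(α−1) = 63.21415/9.60 = 6.5848.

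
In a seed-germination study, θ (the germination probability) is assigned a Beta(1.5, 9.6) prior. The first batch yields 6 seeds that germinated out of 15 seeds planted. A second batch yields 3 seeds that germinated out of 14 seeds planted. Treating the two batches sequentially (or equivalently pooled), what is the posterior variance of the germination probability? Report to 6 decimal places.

The Beta prior is conjugate to a Binomial/Bernoulli likelihood; the update adds successes to α and failures to β.
After batch 1: Beta(1.5+6, 9.6+9) = Beta(7.5, 18.6).
After batch 2: Beta(7.5+3, 18.6+11) = Beta(10.5, 29.6).
Var = αβ/((α+β)²(α+β+1)) = 10.5·29.6/(40.1²·41.1) = 0.004703.

0.004703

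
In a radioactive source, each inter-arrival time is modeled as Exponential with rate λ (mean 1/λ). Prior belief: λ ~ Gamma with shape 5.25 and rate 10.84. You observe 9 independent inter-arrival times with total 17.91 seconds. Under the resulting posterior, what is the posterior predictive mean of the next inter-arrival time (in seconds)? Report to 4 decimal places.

With a Gamma(shape α, rate β) prior on the exponential rate λ, the posterior after n observations with total T = Σxᵢ is Gamma(α+n, β+T).
Posterior: Gamma(5.25+9, 10.84+17.91) = Gamma(14.25, 28.75).
The predictive distribution for the next observation is Lomax; its mean is β/(α−1) = 28.75/13.25 = 2.1698.

2.1698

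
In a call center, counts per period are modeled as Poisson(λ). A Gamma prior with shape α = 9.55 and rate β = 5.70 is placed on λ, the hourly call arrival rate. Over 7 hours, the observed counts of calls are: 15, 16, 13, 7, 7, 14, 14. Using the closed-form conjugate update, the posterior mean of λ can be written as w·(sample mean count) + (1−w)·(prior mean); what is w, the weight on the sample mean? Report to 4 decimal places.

With a Gamma(shape α, rate β) prior, the Poisson likelihood is conjugate: the posterior is Gamma(α + ΣXᵢ, β + n).
Posterior mean = (α₀+S)/(β₀+n) = [n/(β₀+n)]·(S/n) + [β₀/(β₀+n)]·(α₀/β₀), so only n and β₀ enter the weight.
Weight on data w = n/(β₀+n) = 7/(5.70+7) = 7/12.70 = 0.5512.

0.5512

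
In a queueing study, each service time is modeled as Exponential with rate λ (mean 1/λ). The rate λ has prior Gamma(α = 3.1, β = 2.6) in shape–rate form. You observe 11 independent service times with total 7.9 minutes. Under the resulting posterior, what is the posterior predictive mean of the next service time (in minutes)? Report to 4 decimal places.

0.8015

With a Gamma(shape α, rate β) prior on the exponential rate λ, the posterior after n observations with total T = Σxᵢ is Gamma(α+n, β+T).
Posterior: Gamma(3.1+11, 2.6+7.9) = Gamma(14.1, 10.5).
The predictive distribution for the next observation is Lomax; its mean is β/(α−1) = 10.5/13.1 = 0.8015.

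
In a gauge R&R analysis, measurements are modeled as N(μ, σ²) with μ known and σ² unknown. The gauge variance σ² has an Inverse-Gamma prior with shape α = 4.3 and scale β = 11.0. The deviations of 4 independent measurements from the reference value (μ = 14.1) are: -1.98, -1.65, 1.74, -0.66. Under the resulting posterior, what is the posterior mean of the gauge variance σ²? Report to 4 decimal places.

With known mean μ and an Inverse-Gamma(α, β) prior on σ², the Normal likelihood is conjugate: posterior is Inv-Gamma(α + n/2, β + Σ(xᵢ−μ)²/2).
Σ(xᵢ−μ)² = (-1.98)² + (-1.65)² + (1.74)² + (-0.66)² = 10.1061.
Posterior: Inv-Gamma(4.3 + 4/2, 11.0 + 10.1061/2) = Inv-Gamma(6.30, 16.05305).
E[σ²|data] = β/(α−1) = 16.05305/5.30 = 3.0289.

3.0289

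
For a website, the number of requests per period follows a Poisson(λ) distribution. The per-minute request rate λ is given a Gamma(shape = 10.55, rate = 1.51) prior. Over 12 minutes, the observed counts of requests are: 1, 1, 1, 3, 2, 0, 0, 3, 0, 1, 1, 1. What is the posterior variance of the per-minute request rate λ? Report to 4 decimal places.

With a Gamma(shape α, rate β) prior, the Poisson likelihood is conjugate: the posterior is Gamma(α + ΣXᵢ, β + n).
Sum of counts S = 14 over n = 12 minutes.
Posterior: Gamma(α+S, β+n) = Gamma(10.55+14, 1.51+12) = Gamma(24.55, 13.51).
Var = α/β² = 24.55/13.51² = 0.1345.

0.1345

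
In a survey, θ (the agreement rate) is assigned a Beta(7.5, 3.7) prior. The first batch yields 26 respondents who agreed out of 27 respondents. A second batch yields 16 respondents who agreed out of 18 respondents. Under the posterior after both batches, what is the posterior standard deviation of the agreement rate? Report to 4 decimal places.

0.0428

The Beta prior is conjugate to a Binomial/Bernoulli likelihood; the update adds successes to α and failures to β.
After batch 1: Beta(7.5+26, 3.7+1) = Beta(33.5, 4.7).
After batch 2: Beta(33.5+16, 4.7+2) = Beta(49.5, 6.7).
Var = αβ/((α+β)²(α+β+1)) = 49.5·6.7/(56.2²·57.2) = 0.00183574; SD = √0.00183574 = 0.0428.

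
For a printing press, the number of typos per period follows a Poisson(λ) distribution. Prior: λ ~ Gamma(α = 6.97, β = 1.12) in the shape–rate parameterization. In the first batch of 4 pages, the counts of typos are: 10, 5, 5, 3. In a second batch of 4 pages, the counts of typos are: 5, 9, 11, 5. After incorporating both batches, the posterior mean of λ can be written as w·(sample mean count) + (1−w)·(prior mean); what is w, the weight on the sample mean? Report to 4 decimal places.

0.8772

With a Gamma(shape α, rate β) prior, the Poisson likelihood is conjugate: the posterior is Gamma(α + ΣXᵢ, β + n).
Total number of pages: n = 4 + 4 = 8.
Posterior mean = (α₀+S)/(β₀+n) = [n/(β₀+n)]·(S/n) + [β₀/(β₀+n)]·(α₀/β₀), so only n and β₀ enter the weight.
Weight on data w = n/(β₀+n) = 8/(1.12+8) = 8/9.12 = 0.8772.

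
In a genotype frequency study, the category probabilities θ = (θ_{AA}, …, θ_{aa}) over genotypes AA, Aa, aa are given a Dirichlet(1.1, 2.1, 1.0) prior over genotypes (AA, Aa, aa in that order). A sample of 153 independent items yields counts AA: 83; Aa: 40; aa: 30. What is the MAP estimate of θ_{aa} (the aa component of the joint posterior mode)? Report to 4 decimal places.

The Dirichlet prior is conjugate to the Multinomial likelihood: each posterior αⱼ = prior αⱼ + observed count nⱼ.
Posterior concentration: (84.1, 42.1, 31.0), total = 157.2.
Joint mode component: (α_{aa}−1)/(Σα−K) = 30.0/154.2 = 0.1946.

0.1946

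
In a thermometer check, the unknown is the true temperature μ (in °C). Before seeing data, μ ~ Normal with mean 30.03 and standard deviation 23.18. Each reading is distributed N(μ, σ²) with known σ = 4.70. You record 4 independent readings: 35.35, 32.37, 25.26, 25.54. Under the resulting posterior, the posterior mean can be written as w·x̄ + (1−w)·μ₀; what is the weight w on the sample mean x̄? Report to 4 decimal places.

0.9898

For Normal data with known variance σ², a Normal(μ₀, σ₀²) prior on μ is conjugate. Posterior precision = 1/σ₀² + n/σ²; posterior mean is the precision-weighted average of μ₀ and x̄.
σ₀² = 23.18² = 537.3124, σ² = 4.70² = 22.09. Prior precision 1/σ₀² = 1/537.3124; data precision n/σ² = 4/22.09.
w = (n/σ²)/(1/σ₀² + n/σ²) = n·σ₀²/(σ² + n·σ₀²) = 4·537.3124/(22.09 + 4·537.3124) = 2149.2496/2171.3396 = 0.9898.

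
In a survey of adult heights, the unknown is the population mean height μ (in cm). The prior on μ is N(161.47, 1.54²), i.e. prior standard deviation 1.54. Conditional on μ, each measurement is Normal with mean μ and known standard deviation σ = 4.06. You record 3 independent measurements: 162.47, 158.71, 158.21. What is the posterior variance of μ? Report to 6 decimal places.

For Normal data with known variance σ², a Normal(μ₀, σ₀²) prior on μ is conjugate. Posterior precision = 1/σ₀² + n/σ²; posterior mean is the precision-weighted average of μ₀ and x̄.
σ₀² = 1.54² = 2.3716, σ² = 4.06² = 16.4836; σ² + n·σ₀² = 16.4836 + 3·2.3716 = 23.5984.
Posterior precision = 1/σ₀² + n/σ² = 1/2.3716 + 3/16.4836 = (σ² + n·σ₀²)/(σ₀²σ²) = 23.5984/(2.3716·16.4836); posterior variance σₙ² = σ₀²σ²/(σ² + n·σ₀²) = 2.3716·16.4836/23.5984 = 1.656574.

1.656574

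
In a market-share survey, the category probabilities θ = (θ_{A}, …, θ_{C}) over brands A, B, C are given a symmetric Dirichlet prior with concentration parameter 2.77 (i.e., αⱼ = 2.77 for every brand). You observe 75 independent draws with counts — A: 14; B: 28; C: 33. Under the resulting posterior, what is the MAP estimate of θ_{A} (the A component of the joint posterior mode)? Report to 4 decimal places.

The Dirichlet prior is conjugate to the Multinomial likelihood: each posterior αⱼ = prior αⱼ + observed count nⱼ.
Posterior concentration: (16.77, 30.77, 35.77), total = 83.31.
Joint mode component: (α_{A}−1)/(Σα−K) = 15.77/80.31 = 0.1964.

0.1964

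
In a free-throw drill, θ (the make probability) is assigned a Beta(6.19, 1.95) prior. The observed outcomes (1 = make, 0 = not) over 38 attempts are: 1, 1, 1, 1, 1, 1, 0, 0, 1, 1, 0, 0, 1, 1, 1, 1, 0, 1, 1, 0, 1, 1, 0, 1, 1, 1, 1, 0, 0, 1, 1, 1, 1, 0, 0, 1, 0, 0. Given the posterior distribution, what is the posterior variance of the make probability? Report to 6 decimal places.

The Beta prior is conjugate to a Binomial/Bernoulli likelihood; the update adds successes to α and failures to β.
Posterior: Beta(α+k, β+n−k) = Beta(6.19+25, 1.95+13) = Beta(31.19, 14.95).
Var = αβ/((α+β)²(α+β+1)) = 31.19·14.95/(46.14²·47.14) = 0.004646.

0.004646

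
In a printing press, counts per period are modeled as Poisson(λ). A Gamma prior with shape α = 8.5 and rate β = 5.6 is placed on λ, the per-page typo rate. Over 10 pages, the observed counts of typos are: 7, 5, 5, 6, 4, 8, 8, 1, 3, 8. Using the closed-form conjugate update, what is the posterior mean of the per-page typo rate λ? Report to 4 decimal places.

With a Gamma(shape α, rate β) prior, the Poisson likelihood is conjugate: the posterior is Gamma(α + ΣXᵢ, β + n).
Sum of counts S = 55 over n = 10 pages.
Posterior: Gamma(α+S, β+n) = Gamma(8.5+55, 5.6+10) = Gamma(63.5, 15.6).
Posterior mean = α/β = 63.5/15.6 = 4.0705.

4.0705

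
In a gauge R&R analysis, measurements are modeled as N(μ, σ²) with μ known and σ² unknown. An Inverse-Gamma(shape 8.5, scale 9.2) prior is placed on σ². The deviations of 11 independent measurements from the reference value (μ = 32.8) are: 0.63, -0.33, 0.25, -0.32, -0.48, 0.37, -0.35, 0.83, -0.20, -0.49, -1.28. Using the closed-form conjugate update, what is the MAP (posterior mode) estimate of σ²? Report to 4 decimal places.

With known mean μ and an Inverse-Gamma(α, β) prior on σ², the Normal likelihood is conjugate: posterior is Inv-Gamma(α + n/2, β + Σ(xᵢ−μ)²/2).
Σ(xᵢ−μ)² = (0.63)² + (-0.33)² + (0.25)² + (-0.32)² + (-0.48)² + (0.37)² + (-0.35)² + (0.83)² + (-0.20)² + (-0.49)² + (-1.28)² = 3.7679.
Posterior: Inv-Gamma(8.5 + 11/2, 9.2 + 3.7679/2) = Inv-Gamma(14.00, 11.08395).
Mode = β/(α+1) = 11.08395/15.00 = 0.7389.

0.7389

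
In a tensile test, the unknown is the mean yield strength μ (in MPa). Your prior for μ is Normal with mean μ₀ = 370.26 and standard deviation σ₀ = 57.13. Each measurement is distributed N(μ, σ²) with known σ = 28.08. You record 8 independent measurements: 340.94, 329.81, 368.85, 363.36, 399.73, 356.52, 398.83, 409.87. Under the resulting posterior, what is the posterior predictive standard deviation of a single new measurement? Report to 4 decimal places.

For Normal data with known variance σ², a Normal(μ₀, σ₀²) prior on μ is conjugate. Posterior precision = 1/σ₀² + n/σ²; posterior mean is the precision-weighted average of μ₀ and x̄.
σ₀² = 57.13² = 3263.8369, σ² = 28.08² = 788.4864; σ² + n·σ₀² = 788.4864 + 8·3263.8369 = 26899.1816.
Posterior precision = 1/σ₀² + n/σ² = 1/3263.8369 + 8/788.4864 = (σ² + n·σ₀²)/(σ₀²σ²) = 26899.1816/(3263.8369·788.4864); posterior variance σₙ² = σ₀²σ²/(σ² + n·σ₀²) = 3263.8369·788.4864/26899.1816 = 95.671721.
Predictive variance for one new observation = σₙ² + σ² = 3263.8369·788.4864/26899.1816 + 788.4864 = σ²·(σ₀² + 26899.1816)/26899.1816 = 788.4864·30163.0185/26899.1816 = 884.158121; SD = √(788.4864·30163.0185/26899.1816) = 29.7348.

29.7348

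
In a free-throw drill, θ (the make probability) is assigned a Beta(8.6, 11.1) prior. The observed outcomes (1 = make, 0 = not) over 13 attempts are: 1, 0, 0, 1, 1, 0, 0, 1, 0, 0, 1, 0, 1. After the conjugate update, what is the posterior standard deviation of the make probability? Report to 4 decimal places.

0.0856

The Beta prior is conjugate to a Binomial/Bernoulli likelihood; the update adds successes to α and failures to β.
Posterior: Beta(α+k, β+n−k) = Beta(8.6+6, 11.1+7) = Beta(14.6, 18.1).
Var = αβ/((α+β)²(α+β+1)) = 14.6·18.1/(32.7²·33.7) = 0.00733341; SD = √0.00733341 = 0.0856.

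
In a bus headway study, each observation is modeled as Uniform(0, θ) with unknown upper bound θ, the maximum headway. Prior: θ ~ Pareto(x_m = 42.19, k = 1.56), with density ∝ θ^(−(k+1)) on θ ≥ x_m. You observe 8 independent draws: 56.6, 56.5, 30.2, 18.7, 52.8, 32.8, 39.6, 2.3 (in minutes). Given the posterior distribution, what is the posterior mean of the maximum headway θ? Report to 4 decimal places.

A Pareto(scale x_m, shape k) prior on the upper bound θ of Uniform(0, θ) is conjugate: posterior is Pareto(max(x_m, max xᵢ), k + n).
Sample maximum = 56.6; prior scale x_m = 42.19 → posterior scale = max = 56.60.
Posterior shape = 1.56 + 8 = 9.56.
E[θ|data] = k·x_m/(k−1) = 9.56·56.60/8.56 = 63.2121.

63.2121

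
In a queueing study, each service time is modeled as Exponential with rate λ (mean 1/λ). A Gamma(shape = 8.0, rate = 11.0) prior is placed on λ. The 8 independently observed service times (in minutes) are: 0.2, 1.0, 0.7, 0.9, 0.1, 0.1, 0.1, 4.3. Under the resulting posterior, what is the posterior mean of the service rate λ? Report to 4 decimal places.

With a Gamma(shape α, rate β) prior on the exponential rate λ, the posterior after n observations with total T = Σxᵢ is Gamma(α+n, β+T).
Sum of observations T = 7.4 minutes; n = 8.
Posterior: Gamma(8.0+8, 11.0+7.4) = Gamma(16.0, 18.4).
Posterior mean of λ = α/β = 16.0/18.4 = 0.8696.

0.8696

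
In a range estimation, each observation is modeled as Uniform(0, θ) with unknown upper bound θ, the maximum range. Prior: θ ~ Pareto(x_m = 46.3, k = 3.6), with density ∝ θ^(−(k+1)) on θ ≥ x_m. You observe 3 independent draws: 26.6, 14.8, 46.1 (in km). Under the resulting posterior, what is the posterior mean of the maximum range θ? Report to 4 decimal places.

54.5679

A Pareto(scale x_m, shape k) prior on the upper bound θ of Uniform(0, θ) is conjugate: posterior is Pareto(max(x_m, max xᵢ), k + n).
Sample maximum = 46.1; prior scale x_m = 46.3 → posterior scale = max = 46.3.
Posterior shape = 3.6 + 3 = 6.6.
E[θ|data] = k·x_m/(k−1) = 6.6·46.3/5.6 = 54.5679.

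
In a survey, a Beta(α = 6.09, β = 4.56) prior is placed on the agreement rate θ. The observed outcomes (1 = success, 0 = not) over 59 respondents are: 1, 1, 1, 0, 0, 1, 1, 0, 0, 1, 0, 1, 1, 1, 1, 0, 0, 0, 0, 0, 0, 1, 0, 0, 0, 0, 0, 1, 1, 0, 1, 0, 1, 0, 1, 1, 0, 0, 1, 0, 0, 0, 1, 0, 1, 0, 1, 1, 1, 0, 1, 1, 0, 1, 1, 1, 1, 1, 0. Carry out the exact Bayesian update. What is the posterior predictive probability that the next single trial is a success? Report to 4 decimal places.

The Beta prior is conjugate to a Binomial/Bernoulli likelihood; the update adds successes to α and failures to β.
Posterior: Beta(α+k, β+n−k) = Beta(6.09+30, 4.56+29) = Beta(36.09, 33.56).
For a single future Bernoulli trial, P(success | data) = α/(α+β) = 0.5182.

0.5182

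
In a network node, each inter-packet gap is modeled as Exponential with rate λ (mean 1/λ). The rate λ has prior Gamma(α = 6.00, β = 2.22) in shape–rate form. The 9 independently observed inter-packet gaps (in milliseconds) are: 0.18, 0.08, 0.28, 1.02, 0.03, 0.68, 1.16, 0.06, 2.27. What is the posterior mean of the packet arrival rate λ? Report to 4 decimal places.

With a Gamma(shape α, rate β) prior on the exponential rate λ, the posterior after n observations with total T = Σxᵢ is Gamma(α+n, β+T).
Sum of observations T = 5.76 milliseconds; n = 9.
Posterior: Gamma(6.00+9, 2.22+5.76) = Gamma(15.00, 7.98).
Posterior mean of λ = α/β = 15.00/7.98 = 1.8797.

1.8797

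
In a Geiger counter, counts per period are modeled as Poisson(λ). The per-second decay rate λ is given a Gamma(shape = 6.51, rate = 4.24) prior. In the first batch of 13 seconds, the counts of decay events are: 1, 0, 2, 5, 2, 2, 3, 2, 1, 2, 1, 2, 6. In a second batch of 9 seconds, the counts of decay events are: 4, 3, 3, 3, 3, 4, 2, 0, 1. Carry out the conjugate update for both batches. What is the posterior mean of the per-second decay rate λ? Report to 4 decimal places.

2.2298

With a Gamma(shape α, rate β) prior, the Poisson likelihood is conjugate: the posterior is Gamma(α + ΣXᵢ, β + n).
Batch 1: sum of counts S = 29 over n = 13 seconds.
After batch 1: Gamma(α+S, β+n) = Gamma(6.51+29, 4.24+13) = Gamma(35.51, 17.24).
Batch 2: sum of counts S = 23 over n = 9 seconds.
After batch 2: Gamma(α+S, β+n) = Gamma(35.51+23, 17.24+9) = Gamma(58.51, 26.24).
Posterior mean = α/β = 58.51/26.24 = 2.2298.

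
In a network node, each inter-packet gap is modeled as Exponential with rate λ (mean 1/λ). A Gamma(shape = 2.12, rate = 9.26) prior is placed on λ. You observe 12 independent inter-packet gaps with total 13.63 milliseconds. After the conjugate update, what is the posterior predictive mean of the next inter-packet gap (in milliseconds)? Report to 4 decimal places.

1.7447

With a Gamma(shape α, rate β) prior on the exponential rate λ, the posterior after n observations with total T = Σxᵢ is Gamma(α+n, β+T).
Posterior: Gamma(2.12+12, 9.26+13.63) = Gamma(14.12, 22.89).
The predictive distribution for the next observation is Lomax; its mean is β/(α−1) = 22.89/13.12 = 1.7447.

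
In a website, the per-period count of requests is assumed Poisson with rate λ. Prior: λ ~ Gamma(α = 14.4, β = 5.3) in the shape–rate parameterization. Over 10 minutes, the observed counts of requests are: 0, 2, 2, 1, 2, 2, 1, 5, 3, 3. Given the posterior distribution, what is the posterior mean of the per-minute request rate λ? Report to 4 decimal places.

With a Gamma(shape α, rate β) prior, the Poisson likelihood is conjugate: the posterior is Gamma(α + ΣXᵢ, β + n).
Sum of counts S = 21 over n = 10 minutes.
Posterior: Gamma(α+S, β+n) = Gamma(14.4+21, 5.3+10) = Gamma(35.4, 15.3).
Posterior mean = α/β = 35.4/15.3 = 2.3137.

2.3137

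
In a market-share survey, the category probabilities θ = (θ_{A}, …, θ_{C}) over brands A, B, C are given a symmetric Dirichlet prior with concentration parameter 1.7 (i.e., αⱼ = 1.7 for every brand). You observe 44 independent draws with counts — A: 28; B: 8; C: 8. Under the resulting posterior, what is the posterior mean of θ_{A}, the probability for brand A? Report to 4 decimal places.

The Dirichlet prior is conjugate to the Multinomial likelihood: each posterior αⱼ = prior αⱼ + observed count nⱼ.
Posterior concentration: (29.7, 9.7, 9.7), total = 49.1.
E[θ_{A}|data] = α_{A}/Σα = 29.7/49.1 = 0.6049.

0.6049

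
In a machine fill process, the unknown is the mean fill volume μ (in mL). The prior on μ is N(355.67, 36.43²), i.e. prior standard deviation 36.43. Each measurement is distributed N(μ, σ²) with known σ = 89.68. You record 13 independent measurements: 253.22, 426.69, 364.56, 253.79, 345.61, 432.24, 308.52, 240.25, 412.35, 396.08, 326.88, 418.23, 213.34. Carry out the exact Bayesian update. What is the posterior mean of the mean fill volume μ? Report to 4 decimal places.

343.5005

For Normal data with known variance σ², a Normal(μ₀, σ₀²) prior on μ is conjugate. Posterior precision = 1/σ₀² + n/σ²; posterior mean is the precision-weighted average of μ₀ and x̄.
Σxᵢ = 253.22 + 426.69 + 364.56 + 253.79 + 345.61 + 432.24 + 308.52 + 240.25 + 412.35 + 396.08 + 326.88 + 418.23 + 213.34 = 4391.76, so n·x̄ = 4391.76.
σ₀² = 36.43² = 1327.1449, σ² = 89.68² = 8042.5024; σ² + n·σ₀² = 8042.5024 + 13·1327.1449 = 25295.3861.
Posterior mean = (μ₀/σ₀² + n·x̄/σ²)/(1/σ₀² + n/σ²) = (σ²·μ₀ + σ₀²·n·x̄)/(σ² + n·σ₀²) = (8042.5024·355.67 + 1327.1449·4391.76)/25295.3861 = 8688978.714632/25295.3861 = 343.5005.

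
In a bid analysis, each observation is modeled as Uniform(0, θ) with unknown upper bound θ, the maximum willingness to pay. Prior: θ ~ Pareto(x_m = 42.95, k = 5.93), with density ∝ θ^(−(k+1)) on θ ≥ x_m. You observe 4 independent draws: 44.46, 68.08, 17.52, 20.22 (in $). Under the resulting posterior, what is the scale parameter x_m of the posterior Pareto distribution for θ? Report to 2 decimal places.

68.08

A Pareto(scale x_m, shape k) prior on the upper bound θ of Uniform(0, θ) is conjugate: posterior is Pareto(max(x_m, max xᵢ), k + n).
Sample maximum = 68.08; prior scale x_m = 42.95 → posterior scale = max = 68.08.
Posterior shape = 5.93 + 4 = 9.93.
Posterior scale x_m = 68.08.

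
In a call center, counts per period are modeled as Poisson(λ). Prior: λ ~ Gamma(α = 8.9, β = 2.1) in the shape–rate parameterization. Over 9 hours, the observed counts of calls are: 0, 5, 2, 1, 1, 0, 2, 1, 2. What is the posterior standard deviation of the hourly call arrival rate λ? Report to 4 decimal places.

With a Gamma(shape α, rate β) prior, the Poisson likelihood is conjugate: the posterior is Gamma(α + ΣXᵢ, β + n).
Sum of counts S = 14 over n = 9 hours.
Posterior: Gamma(α+S, β+n) = Gamma(8.9+14, 2.1+9) = Gamma(22.9, 11.1).
SD = √α/β = √22.9/11.1 = 0.4311.

0.4311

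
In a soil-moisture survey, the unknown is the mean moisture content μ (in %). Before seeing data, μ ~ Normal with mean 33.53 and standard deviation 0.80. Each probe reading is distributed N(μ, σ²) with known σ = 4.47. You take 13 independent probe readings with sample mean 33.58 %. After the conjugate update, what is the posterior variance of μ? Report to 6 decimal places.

For Normal data with known variance σ², a Normal(μ₀, σ₀²) prior on μ is conjugate. Posterior precision = 1/σ₀² + n/σ²; posterior mean is the precision-weighted average of μ₀ and x̄.
σ₀² = 0.80² = 0.64, σ² = 4.47² = 19.9809; σ² + n·σ₀² = 19.9809 + 13·0.64 = 28.3009.
Posterior precision = 1/σ₀² + n/σ² = 1/0.64 + 13/19.9809 = (σ² + n·σ₀²)/(σ₀²σ²) = 28.3009/(0.64·19.9809); posterior variance σₙ² = σ₀²σ²/(σ² + n·σ₀²) = 0.64·19.9809/28.3009 = 0.451851.

0.451851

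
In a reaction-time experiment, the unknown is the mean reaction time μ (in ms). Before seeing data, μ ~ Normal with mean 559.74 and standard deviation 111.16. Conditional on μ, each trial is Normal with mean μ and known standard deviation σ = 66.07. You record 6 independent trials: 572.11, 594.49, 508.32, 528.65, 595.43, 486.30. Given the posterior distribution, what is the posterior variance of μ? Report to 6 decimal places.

For Normal data with known variance σ², a Normal(μ₀, σ₀²) prior on μ is conjugate. Posterior precision = 1/σ₀² + n/σ²; posterior mean is the precision-weighted average of μ₀ and x̄.
σ₀² = 111.16² = 12356.5456, σ² = 66.07² = 4365.2449; σ² + n·σ₀² = 4365.2449 + 6·12356.5456 = 78504.5185.
Posterior precision = 1/σ₀² + n/σ² = 1/12356.5456 + 6/4365.2449 = (σ² + n·σ₀²)/(σ₀²σ²) = 78504.5185/(12356.5456·4365.2449); posterior variance σₙ² = σ₀²σ²/(σ² + n·σ₀²) = 12356.5456·4365.2449/78504.5185 = 687.085899.

687.085899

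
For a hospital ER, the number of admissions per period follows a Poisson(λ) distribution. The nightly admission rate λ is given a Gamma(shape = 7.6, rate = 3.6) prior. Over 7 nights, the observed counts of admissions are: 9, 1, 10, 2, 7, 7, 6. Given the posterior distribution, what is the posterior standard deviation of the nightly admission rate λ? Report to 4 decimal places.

0.6644

With a Gamma(shape α, rate β) prior, the Poisson likelihood is conjugate: the posterior is Gamma(α + ΣXᵢ, β + n).
Sum of counts S = 42 over n = 7 nights.
Posterior: Gamma(α+S, β+n) = Gamma(7.6+42, 3.6+7) = Gamma(49.6, 10.6).
SD = √α/β = √49.6/10.6 = 0.6644.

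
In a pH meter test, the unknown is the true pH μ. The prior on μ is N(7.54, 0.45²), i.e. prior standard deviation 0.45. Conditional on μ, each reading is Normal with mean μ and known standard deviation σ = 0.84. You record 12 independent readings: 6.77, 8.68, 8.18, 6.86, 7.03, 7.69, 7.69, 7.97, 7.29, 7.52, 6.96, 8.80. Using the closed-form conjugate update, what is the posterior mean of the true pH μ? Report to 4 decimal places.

For Normal data with known variance σ², a Normal(μ₀, σ₀²) prior on μ is conjugate. Posterior precision = 1/σ₀² + n/σ²; posterior mean is the precision-weighted average of μ₀ and x̄.
Σxᵢ = 6.77 + 8.68 + 8.18 + 6.86 + 7.03 + 7.69 + 7.69 + 7.97 + 7.29 + 7.52 + 6.96 + 8.80 = 91.44, so n·x̄ = 91.44.
σ₀² = 0.45² = 0.2025, σ² = 0.84² = 0.7056; σ² + n·σ₀² = 0.7056 + 12·0.2025 = 3.1356.
Posterior mean = (μ₀/σ₀² + n·x̄/σ²)/(1/σ₀² + n/σ²) = (σ²·μ₀ + σ₀²·n·x̄)/(σ² + n·σ₀²) = (0.7056·7.54 + 0.2025·91.44)/3.1356 = 23.836824/3.1356 = 7.6020.

7.6020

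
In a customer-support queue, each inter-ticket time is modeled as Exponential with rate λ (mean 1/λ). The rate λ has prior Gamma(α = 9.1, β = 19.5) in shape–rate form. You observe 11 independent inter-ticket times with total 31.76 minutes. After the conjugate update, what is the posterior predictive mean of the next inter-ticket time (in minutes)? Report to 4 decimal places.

With a Gamma(shape α, rate β) prior on the exponential rate λ, the posterior after n observations with total T = Σxᵢ is Gamma(α+n, β+T).
Posterior: Gamma(9.1+11, 19.5+31.76) = Gamma(20.1, 51.26).
The predictive distribution for the next observation is Lomax; its mean is β/(α−1) = 51.26/19.1 = 2.6838.

2.6838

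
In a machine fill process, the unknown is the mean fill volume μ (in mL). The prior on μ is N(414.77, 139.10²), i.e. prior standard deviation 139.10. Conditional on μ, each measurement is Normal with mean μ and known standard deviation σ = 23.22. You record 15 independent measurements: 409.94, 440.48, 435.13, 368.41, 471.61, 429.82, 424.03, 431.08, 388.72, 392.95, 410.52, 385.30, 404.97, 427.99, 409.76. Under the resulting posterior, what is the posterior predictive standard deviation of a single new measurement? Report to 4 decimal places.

For Normal data with known variance σ², a Normal(μ₀, σ₀²) prior on μ is conjugate. Posterior precision = 1/σ₀² + n/σ²; posterior mean is the precision-weighted average of μ₀ and x̄.
σ₀² = 139.10² = 19348.81, σ² = 23.22² = 539.1684; σ² + n·σ₀² = 539.1684 + 15·19348.81 = 290771.3184.
Posterior precision = 1/σ₀² + n/σ² = 1/19348.81 + 15/539.1684 = (σ² + n·σ₀²)/(σ₀²σ²) = 290771.3184/(19348.81·539.1684); posterior variance σₙ² = σ₀²σ²/(σ² + n·σ₀²) = 19348.81·539.1684/290771.3184 = 35.877909.
Predictive variance for one new observation = σₙ² + σ² = 19348.81·539.1684/290771.3184 + 539.1684 = σ²·(σ₀² + 290771.3184)/290771.3184 = 539.1684·310120.1284/290771.3184 = 575.046309; SD = √(539.1684·310120.1284/290771.3184) = 23.9801.

23.9801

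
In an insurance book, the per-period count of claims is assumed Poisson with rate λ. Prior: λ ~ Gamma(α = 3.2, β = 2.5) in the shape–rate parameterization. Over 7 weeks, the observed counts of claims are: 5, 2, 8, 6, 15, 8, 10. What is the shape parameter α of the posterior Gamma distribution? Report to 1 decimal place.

57.2

With a Gamma(shape α, rate β) prior, the Poisson likelihood is conjugate: the posterior is Gamma(α + ΣXᵢ, β + n).
Sum of counts S = 54 over n = 7 weeks.
Posterior: Gamma(α+S, β+n) = Gamma(3.2+54, 2.5+7) = Gamma(57.2, 9.5).
Posterior α = 57.2.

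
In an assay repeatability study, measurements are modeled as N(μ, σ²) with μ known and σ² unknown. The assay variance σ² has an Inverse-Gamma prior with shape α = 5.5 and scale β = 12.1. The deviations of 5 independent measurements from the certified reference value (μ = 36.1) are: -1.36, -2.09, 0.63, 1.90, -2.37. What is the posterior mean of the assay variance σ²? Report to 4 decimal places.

2.8601

With known mean μ and an Inverse-Gamma(α, β) prior on σ², the Normal likelihood is conjugate: posterior is Inv-Gamma(α + n/2, β + Σ(xᵢ−μ)²/2).
Σ(xᵢ−μ)² = (-1.36)² + (-2.09)² + (0.63)² + (1.90)² + (-2.37)² = 15.8415.
Posterior: Inv-Gamma(5.5 + 5/2, 12.1 + 15.8415/2) = Inv-Gamma(8.00, 20.02075).
E[σ²|data] = β/(α−1) = 20.02075/7.00 = 2.8601.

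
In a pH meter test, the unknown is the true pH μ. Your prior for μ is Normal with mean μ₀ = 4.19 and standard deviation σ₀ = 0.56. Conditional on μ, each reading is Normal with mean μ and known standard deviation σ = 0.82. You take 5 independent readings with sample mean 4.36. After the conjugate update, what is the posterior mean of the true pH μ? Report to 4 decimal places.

4.3090

For Normal data with known variance σ², a Normal(μ₀, σ₀²) prior on μ is conjugate. Posterior precision = 1/σ₀² + n/σ²; posterior mean is the precision-weighted average of μ₀ and x̄.
n·x̄ = 5·4.36 = 21.8.
σ₀² = 0.56² = 0.3136, σ² = 0.82² = 0.6724; σ² + n·σ₀² = 0.6724 + 5·0.3136 = 2.2404.
Posterior mean = (μ₀/σ₀² + n·x̄/σ²)/(1/σ₀² + n/σ²) = (σ²·μ₀ + σ₀²·n·x̄)/(σ² + n·σ₀²) = (0.6724·4.19 + 0.3136·21.8)/2.2404 = 9.653836/2.2404 = 4.3090.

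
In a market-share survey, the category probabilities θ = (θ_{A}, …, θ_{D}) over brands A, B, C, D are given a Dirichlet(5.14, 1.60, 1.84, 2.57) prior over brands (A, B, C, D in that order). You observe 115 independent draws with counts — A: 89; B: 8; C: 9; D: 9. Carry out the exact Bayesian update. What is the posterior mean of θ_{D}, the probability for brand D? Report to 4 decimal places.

The Dirichlet prior is conjugate to the Multinomial likelihood: each posterior αⱼ = prior αⱼ + observed count nⱼ.
Posterior concentration: (94.14, 9.60, 10.84, 11.57), total = 126.15.
E[θ_{D}|data] = α_{D}/Σα = 11.57/126.15 = 0.0917.

0.0917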